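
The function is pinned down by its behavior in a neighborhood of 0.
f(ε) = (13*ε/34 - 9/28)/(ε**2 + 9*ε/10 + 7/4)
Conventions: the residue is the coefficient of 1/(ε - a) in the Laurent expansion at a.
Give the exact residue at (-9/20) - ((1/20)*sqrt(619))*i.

The factor ε**2 + 9*ε/10 + 7/4 splits as (ε - a)(ε - a') with a = (-9/20) - ((1/20)*sqrt(619))*i, a' = (-9/20) + ((1/20)*sqrt(619))*i. At the order-1 pole a set g(ε) = (ε - a)*f(ε) = [13*ε/34 - 9/28] / (ε - a').
Simple pole: residue = g(a) at a = (-9/20) - ((1/20)*sqrt(619))*i, which is (13/68) - ((2349/294644)*sqrt(619))*i.

The residue is (13/68) - ((2349/294644)*sqrt(619))*i.


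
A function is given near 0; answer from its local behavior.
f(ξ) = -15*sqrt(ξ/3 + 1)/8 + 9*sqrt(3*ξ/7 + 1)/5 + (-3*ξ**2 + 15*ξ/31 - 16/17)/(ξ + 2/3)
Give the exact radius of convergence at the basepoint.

Denominator factor (ξ + 2/3): pole of order 1 at -2/3, modulus 2/3.
Branch term (-15/8)*sqrt(1 - ξ/(-3)): its argument vanishes at ξ = -3, a square-root branch point, modulus 3.
Branch term (9/5)*sqrt(1 - ξ/(-7/3)): its argument vanishes at ξ = -7/3, a square-root branch point, modulus 7/3.
The radius of convergence is the smallest modulus among the singular points: 2/3.

The radius of convergence is 2/3.


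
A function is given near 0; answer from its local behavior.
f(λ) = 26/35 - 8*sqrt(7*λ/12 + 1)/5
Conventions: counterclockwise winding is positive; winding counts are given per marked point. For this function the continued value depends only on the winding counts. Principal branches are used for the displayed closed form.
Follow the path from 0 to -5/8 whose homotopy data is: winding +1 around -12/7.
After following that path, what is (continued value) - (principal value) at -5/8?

The rational part is single-valued and drops out of the difference; each branch term changes only by its own monodromy.
(-8/5)*sqrt(1 - λ/(-12/7)): winding +1 is odd, the square root flips sign, contributing -2*(-8/5)*sqrt(1 - (-5/8)/(-12/7)) = -2*(-8/5)*sqrt(61/96) = (2/15)*sqrt(366).
Summing the contributions at λ = -5/8 gives (2/15)*sqrt(366).

Continued minus principal equals (2/15)*sqrt(366).


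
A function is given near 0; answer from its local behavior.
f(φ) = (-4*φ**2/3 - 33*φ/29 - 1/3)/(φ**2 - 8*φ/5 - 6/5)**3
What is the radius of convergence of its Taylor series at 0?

The radius of convergence is -4/5 + (1/5)*sqrt(46).

Denominator factor (φ**2 - 8*φ/5 - 6/5)^3: discriminant 184/25, real irrational roots 4/5 + (1/5)*sqrt(46) and 4/5 - (1/5)*sqrt(46); poles of order 3, moduli 4/5 + (1/5)*sqrt(46) and -4/5 + (1/5)*sqrt(46).
The radius of convergence is the smallest modulus among the singular points: -4/5 + (1/5)*sqrt(46).


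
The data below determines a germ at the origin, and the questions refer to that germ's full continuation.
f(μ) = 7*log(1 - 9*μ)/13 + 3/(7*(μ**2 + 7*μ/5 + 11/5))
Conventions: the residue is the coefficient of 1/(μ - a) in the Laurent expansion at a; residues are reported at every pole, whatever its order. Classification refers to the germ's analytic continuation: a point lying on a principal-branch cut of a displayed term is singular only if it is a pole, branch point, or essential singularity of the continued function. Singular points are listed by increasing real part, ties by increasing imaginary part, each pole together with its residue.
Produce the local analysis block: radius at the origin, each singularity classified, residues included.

Radius of convergence at 0: 1/9.
At (-7/10) - ((3/10)*sqrt(19))*i: a pole of order 1; residue ((5/133)*sqrt(19))*i.
At (-7/10) + ((3/10)*sqrt(19))*i: a pole of order 1; residue -((5/133)*sqrt(19))*i.
At 1/9: a logarithmic branch point.

Denominator factor (μ**2 + 7*μ/5 + 11/5): discriminant -171/25, complex-conjugate roots (-7/10) + ((3/10)*sqrt(19))*i and (-7/10) - ((3/10)*sqrt(19))*i; poles of order 1, moduli (1/5)*sqrt(55) and (1/5)*sqrt(55).
Branch term (7/13)*log(1 - μ/(1/9)): its argument vanishes at μ = 1/9, a logarithmic branch point, modulus 1/9.
The radius of convergence is the smallest modulus among the singular points: 1/9.
The branch term is analytic at (-7/10) - ((3/10)*sqrt(19))*i and contributes nothing to the residue; only the rational part matters.
The factor μ**2 + 7*μ/5 + 11/5 splits as (μ - a)(μ - a') with a = (-7/10) - ((3/10)*sqrt(19))*i, a' = (-7/10) + ((3/10)*sqrt(19))*i. At the order-1 pole a set g(μ) = (μ - a)*(rational part) = [3/7] / (μ - a').
Simple pole: residue = g(a) at a = (-7/10) - ((3/10)*sqrt(19))*i, which is ((5/133)*sqrt(19))*i.
The branch term is analytic at (-7/10) + ((3/10)*sqrt(19))*i and contributes nothing to the residue; only the rational part matters.
The factor μ**2 + 7*μ/5 + 11/5 splits as (μ - a)(μ - a') with a = (-7/10) + ((3/10)*sqrt(19))*i, a' = (-7/10) - ((3/10)*sqrt(19))*i. At the order-1 pole a set g(μ) = (μ - a)*(rational part) = [3/7] / (μ - a').
Simple pole: residue = g(a) at a = (-7/10) + ((3/10)*sqrt(19))*i, which is -((5/133)*sqrt(19))*i.
List the singular points by increasing real part (a conjugate pair: the negative imaginary part first).


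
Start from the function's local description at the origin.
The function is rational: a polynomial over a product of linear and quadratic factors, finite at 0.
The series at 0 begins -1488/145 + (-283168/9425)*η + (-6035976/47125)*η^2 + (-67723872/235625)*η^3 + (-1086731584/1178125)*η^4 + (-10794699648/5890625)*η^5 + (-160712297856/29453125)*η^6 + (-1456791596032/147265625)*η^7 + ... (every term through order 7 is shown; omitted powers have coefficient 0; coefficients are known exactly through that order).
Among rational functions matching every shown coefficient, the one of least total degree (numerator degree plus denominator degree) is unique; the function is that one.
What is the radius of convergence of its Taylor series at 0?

No rational of total degree below 6 reproduces all 8 coefficients; solving the [2/4] Pade equations on them gives f(η) = (7*η**2/10 + 22*η/39 + 31/29)/((η - 1/2)**2*(η**2 - 2*η/3 - 5/12)), whose expansion matches every shown term.
Denominator factor (η - 1/2)^2: pole of order 2 at 1/2, modulus 1/2.
Denominator factor (η**2 - 2*η/3 - 5/12): discriminant 19/9, real irrational roots 1/3 + (1/6)*sqrt(19) and 1/3 - (1/6)*sqrt(19); poles of order 1, moduli 1/3 + (1/6)*sqrt(19) and -1/3 + (1/6)*sqrt(19).
The radius of convergence is the smallest modulus among the singular points: -1/3 + (1/6)*sqrt(19).

The radius of convergence is -1/3 + (1/6)*sqrt(19).


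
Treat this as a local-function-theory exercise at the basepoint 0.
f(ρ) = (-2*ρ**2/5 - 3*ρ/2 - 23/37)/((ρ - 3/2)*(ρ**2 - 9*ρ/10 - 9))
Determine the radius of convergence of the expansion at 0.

Denominator factor (ρ - 3/2): pole of order 1 at 3/2, modulus 3/2.
Denominator factor (ρ**2 - 9*ρ/10 - 9): discriminant 3681/100, real irrational roots 9/20 + (3/20)*sqrt(409) and 9/20 - (3/20)*sqrt(409); poles of order 1, moduli 9/20 + (3/20)*sqrt(409) and -9/20 + (3/20)*sqrt(409).
The radius of convergence is the smallest modulus among the singular points: 3/2.

The radius of convergence is 3/2.


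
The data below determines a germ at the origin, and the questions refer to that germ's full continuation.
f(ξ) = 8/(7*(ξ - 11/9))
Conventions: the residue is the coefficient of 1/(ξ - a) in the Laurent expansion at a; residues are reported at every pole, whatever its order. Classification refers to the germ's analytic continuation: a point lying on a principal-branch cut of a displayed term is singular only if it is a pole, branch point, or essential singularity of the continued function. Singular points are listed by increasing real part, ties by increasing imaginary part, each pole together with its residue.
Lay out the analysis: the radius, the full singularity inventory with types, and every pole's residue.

Denominator factor (ξ - 11/9): pole of order 1 at 11/9, modulus 11/9.
The radius of convergence is the smallest modulus among the singular points: 11/9.
At the order-1 pole 11/9 set g(ξ) = (ξ - (11/9))*f(ξ) = 8/7.
Simple pole: residue = g(a) at a = 11/9, which is 8/7.

Radius of convergence at 0: 11/9.
At 11/9: a pole of order 1; residue 8/7.


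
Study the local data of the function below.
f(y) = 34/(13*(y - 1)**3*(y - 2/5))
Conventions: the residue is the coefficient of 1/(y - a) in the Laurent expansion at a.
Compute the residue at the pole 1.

The residue is 4250/351.

At the order-3 pole 1 set g(y) = (y - (1))^3*f(y) = 34/(13*(y - 2/5)).
Order-3 pole: residue = g''(a)/2; g''(1) = 8500/351, so the residue is 4250/351.


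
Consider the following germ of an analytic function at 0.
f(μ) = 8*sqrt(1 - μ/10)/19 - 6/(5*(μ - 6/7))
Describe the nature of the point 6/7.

The denominator factor μ - 6/7 vanishes at 6/7 and appears to the power 1; the numerator there equals -6/5, nonzero, and no other factor vanishes.
The branch terms are analytic at this point.
Hence a pole whose order is the multiplicity, 1.

The point is a pole of order 1.


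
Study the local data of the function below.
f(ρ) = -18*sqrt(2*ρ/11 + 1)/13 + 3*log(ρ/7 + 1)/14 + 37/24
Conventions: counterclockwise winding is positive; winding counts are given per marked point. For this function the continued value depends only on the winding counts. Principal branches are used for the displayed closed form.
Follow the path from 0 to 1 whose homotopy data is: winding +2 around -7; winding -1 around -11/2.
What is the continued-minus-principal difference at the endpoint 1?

Continued minus principal equals ((36/143)*sqrt(143)) + ((6/7)*pi)*i.

The rational part is single-valued and drops out of the difference; each branch term changes only by its own monodromy.
(3/14)*log(1 - ρ/(-7)): each positive loop around -7 adds 2*pi*i to the log, so winding +2 contributes (3/14)*(2)*2*pi*i = (6/7)*pi*i.
(-18/13)*sqrt(1 - ρ/(-11/2)): winding -1 is odd, the square root flips sign, contributing -2*(-18/13)*sqrt(1 - (1)/(-11/2)) = -2*(-18/13)*sqrt(13/11) = (36/143)*sqrt(143).
Summing the contributions at ρ = 1 gives ((36/143)*sqrt(143)) + ((6/7)*pi)*i.


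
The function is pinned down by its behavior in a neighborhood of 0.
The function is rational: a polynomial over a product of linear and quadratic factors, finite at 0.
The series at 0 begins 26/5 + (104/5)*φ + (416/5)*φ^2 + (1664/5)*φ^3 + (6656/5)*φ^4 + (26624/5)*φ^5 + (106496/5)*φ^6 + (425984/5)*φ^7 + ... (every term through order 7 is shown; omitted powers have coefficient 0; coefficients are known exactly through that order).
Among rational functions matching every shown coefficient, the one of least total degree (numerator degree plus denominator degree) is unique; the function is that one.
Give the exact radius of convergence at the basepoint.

The radius of convergence is 1/4.

No rational of total degree below 1 reproduces all 8 coefficients; solving the [0/1] Pade equations on them gives f(φ) = -13/(10*(φ - 1/4)), whose expansion matches every shown term.
Denominator factor (φ - 1/4): pole of order 1 at 1/4, modulus 1/4.
The radius of convergence is the smallest modulus among the singular points: 1/4.


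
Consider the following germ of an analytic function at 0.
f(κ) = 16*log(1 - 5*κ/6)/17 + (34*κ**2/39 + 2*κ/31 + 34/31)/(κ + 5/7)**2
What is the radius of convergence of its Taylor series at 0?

The radius of convergence is 5/7.

Denominator factor (κ + 5/7)^2: pole of order 2 at -5/7, modulus 5/7.
Branch term (16/17)*log(1 - κ/(6/5)): its argument vanishes at κ = 6/5, a logarithmic branch point, modulus 6/5.
The radius of convergence is the smallest modulus among the singular points: 5/7.


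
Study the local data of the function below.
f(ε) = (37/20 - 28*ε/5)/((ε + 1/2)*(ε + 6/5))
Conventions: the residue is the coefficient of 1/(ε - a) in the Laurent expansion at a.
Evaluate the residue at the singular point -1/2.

At the order-1 pole -1/2 set g(ε) = (ε - (-1/2))*f(ε) = (37/20 - 28*ε/5)/(ε + 6/5).
Simple pole: residue = g(a) at a = -1/2, which is 93/14.

The residue is 93/14.


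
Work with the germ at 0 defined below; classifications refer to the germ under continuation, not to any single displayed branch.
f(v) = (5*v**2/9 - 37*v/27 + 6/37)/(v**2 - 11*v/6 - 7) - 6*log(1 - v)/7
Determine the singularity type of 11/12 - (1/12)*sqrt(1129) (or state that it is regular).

The point is a pole of order 1.

The denominator factor v**2 - 11*v/6 - 7 vanishes at 11/12 - (1/12)*sqrt(1129) and appears to the power 1; the numerator there equals 89395/23976 + (19/648)*sqrt(1129), nonzero, and no other factor vanishes.
The branch terms are analytic at this point.
Hence a pole whose order is the multiplicity, 1.


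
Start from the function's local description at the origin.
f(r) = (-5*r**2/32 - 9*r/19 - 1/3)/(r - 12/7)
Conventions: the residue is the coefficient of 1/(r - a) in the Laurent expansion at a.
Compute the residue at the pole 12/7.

At the order-1 pole 12/7 set g(r) = (r - (12/7))*f(r) = -5*r**2/32 - 9*r/19 - 1/3.
Simple pole: residue = g(a) at a = 12/7, which is -8963/5586.

The residue is -8963/5586.


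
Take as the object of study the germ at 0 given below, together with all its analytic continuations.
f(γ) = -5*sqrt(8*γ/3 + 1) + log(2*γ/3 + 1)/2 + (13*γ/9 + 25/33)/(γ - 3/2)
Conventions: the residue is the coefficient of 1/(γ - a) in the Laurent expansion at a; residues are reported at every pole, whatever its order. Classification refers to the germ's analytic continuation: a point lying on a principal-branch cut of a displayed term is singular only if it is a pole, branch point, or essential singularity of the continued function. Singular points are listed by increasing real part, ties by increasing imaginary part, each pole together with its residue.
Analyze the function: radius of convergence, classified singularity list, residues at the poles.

Denominator factor (γ - 3/2): pole of order 1 at 3/2, modulus 3/2.
Branch term (-5)*sqrt(1 - γ/(-3/8)): its argument vanishes at γ = -3/8, a square-root branch point, modulus 3/8.
Branch term (1/2)*log(1 - γ/(-3/2)): its argument vanishes at γ = -3/2, a logarithmic branch point, modulus 3/2.
The radius of convergence is the smallest modulus among the singular points: 3/8.
The branch terms are analytic at 3/2 and contribute nothing to the residue; only the rational part matters.
At the order-1 pole 3/2 set g(γ) = (γ - (3/2))*(rational part) = 13*γ/9 + 25/33.
Simple pole: residue = g(a) at a = 3/2, which is 193/66.
List the singular points by increasing real part (a conjugate pair: the negative imaginary part first).

Radius of convergence at 0: 3/8.
At -3/2: a logarithmic branch point.
At -3/8: an algebraic (square-root) branch point.
At 3/2: a pole of order 1; residue 193/66.


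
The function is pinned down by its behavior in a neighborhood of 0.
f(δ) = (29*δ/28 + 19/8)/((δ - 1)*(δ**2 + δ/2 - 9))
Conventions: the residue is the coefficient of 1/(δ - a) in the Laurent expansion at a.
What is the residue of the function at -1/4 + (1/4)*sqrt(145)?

The factor δ**2 + δ/2 - 9 splits as (δ - a)(δ - a') with a = -1/4 + (1/4)*sqrt(145), a' = -1/4 - (1/4)*sqrt(145). At the order-1 pole a set g(δ) = (δ - a)*f(δ) = [(29*δ/28 + 19/8)/(δ - 1)] / (δ - a').
Simple pole: residue = g(a) at a = -1/4 + (1/4)*sqrt(145), which is 191/840 + (77/3480)*sqrt(145).

The residue is 191/840 + (77/3480)*sqrt(145).


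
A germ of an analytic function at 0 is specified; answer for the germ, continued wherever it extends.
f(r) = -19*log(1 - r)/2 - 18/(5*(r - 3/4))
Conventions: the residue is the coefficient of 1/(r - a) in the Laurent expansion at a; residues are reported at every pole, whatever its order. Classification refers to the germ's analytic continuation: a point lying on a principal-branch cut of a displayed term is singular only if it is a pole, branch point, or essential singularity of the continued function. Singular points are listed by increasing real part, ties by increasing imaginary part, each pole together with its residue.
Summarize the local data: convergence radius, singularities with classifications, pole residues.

Denominator factor (r - 3/4): pole of order 1 at 3/4, modulus 3/4.
Branch term (-19/2)*log(1 - r/(1)): its argument vanishes at r = 1, a logarithmic branch point, modulus 1.
The radius of convergence is the smallest modulus among the singular points: 3/4.
The branch term is analytic at 3/4 and contributes nothing to the residue; only the rational part matters.
At the order-1 pole 3/4 set g(r) = (r - (3/4))*(rational part) = -18/5.
Simple pole: residue = g(a) at a = 3/4, which is -18/5.
List the singular points by increasing real part (a conjugate pair: the negative imaginary part first).

Radius of convergence at 0: 3/4.
At 3/4: a pole of order 1; residue -18/5.
At 1: a logarithmic branch point.


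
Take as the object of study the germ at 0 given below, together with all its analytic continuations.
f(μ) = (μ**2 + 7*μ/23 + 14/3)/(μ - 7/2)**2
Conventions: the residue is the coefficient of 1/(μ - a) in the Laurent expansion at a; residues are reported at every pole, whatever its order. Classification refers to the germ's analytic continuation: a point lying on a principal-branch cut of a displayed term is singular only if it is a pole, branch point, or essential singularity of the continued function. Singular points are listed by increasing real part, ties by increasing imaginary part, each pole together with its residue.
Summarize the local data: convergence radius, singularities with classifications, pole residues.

Radius of convergence at 0: 7/2.
At 7/2: a pole of order 2; residue 168/23.

Denominator factor (μ - 7/2)^2: pole of order 2 at 7/2, modulus 7/2.
The radius of convergence is the smallest modulus among the singular points: 7/2.
At the order-2 pole 7/2 set g(μ) = (μ - (7/2))^2*f(μ) = μ**2 + 7*μ/23 + 14/3.
Order-2 pole: residue = g'(a); g'(7/2) = 168/23, so the residue is 168/23.


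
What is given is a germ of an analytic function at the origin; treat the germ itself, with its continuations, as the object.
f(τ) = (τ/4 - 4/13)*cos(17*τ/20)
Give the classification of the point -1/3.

There is no denominator, hence no pole anywhere.
The factor cos(17*τ/20) is entire.
So the germ continues analytically to -1/3.

The point is a regular point.


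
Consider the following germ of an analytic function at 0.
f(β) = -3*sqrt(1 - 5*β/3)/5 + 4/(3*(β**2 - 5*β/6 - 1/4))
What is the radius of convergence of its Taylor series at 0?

The radius of convergence is -5/12 + (1/12)*sqrt(61).

Denominator factor (β**2 - 5*β/6 - 1/4): discriminant 61/36, real irrational roots 5/12 + (1/12)*sqrt(61) and 5/12 - (1/12)*sqrt(61); poles of order 1, moduli 5/12 + (1/12)*sqrt(61) and -5/12 + (1/12)*sqrt(61).
Branch term (-3/5)*sqrt(1 - β/(3/5)): its argument vanishes at β = 3/5, a square-root branch point, modulus 3/5.
The radius of convergence is the smallest modulus among the singular points: -5/12 + (1/12)*sqrt(61).


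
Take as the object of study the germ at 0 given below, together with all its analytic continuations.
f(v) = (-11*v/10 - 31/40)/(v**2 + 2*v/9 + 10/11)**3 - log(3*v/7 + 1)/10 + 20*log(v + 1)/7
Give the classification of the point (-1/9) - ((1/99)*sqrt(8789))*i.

The point is a pole of order 3.


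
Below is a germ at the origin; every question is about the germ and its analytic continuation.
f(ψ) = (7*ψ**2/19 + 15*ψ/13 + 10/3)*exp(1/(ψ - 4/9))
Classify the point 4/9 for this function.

The exponent 1/(ψ - (4/9)) has a pole at 4/9, so exp(1/(ψ - (4/9))) takes every nonzero value near it: an essential singularity (not a pole of any order).

The point is an essential singularity.


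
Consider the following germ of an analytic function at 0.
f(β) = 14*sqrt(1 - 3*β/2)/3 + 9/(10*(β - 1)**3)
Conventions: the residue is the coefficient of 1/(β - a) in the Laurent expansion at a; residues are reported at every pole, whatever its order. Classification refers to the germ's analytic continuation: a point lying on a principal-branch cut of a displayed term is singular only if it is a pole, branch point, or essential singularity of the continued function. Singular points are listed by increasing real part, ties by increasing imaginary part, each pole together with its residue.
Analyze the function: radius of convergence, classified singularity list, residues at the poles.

Denominator factor (β - 1)^3: pole of order 3 at 1, modulus 1.
Branch term (14/3)*sqrt(1 - β/(2/3)): its argument vanishes at β = 2/3, a square-root branch point, modulus 2/3.
The radius of convergence is the smallest modulus among the singular points: 2/3.
The branch term is analytic at 1 and contributes nothing to the residue; only the rational part matters.
At the order-3 pole 1 set g(β) = (β - (1))^3*(rational part) = 9/10.
Order-3 pole: residue = g''(a)/2; g''(1) = 0, so the residue is 0.
List the singular points by increasing real part (a conjugate pair: the negative imaginary part first).

Radius of convergence at 0: 2/3.
At 2/3: an algebraic (square-root) branch point.
At 1: a pole of order 3; residue 0.


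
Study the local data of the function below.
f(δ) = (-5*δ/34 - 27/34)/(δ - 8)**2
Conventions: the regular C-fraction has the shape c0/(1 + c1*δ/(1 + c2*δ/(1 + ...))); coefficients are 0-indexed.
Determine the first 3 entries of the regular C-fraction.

The regular C-fraction coefficients are [-27/2176, -47/108, 4489/20304].

Taylor coefficients (expand at 0): a_0 = -27/2176, a_1 = -47/8704, a_2 = -161/139264.
c0 = a_0 = -27/2176. Peel one level at a time: if S = 1 + c*δ/S' with S'(0) = 1, then c is the δ-coefficient of S and S' = c*δ/(S - 1).
S_1 = c0/f = 1 + (-47/108)*δ + (4489/46656)*δ^2 + ...; c1 = -47/108.
S_2 = c1*δ/(S_1 - 1) = 1 + (4489/20304)*δ + ...; c2 = 4489/20304.


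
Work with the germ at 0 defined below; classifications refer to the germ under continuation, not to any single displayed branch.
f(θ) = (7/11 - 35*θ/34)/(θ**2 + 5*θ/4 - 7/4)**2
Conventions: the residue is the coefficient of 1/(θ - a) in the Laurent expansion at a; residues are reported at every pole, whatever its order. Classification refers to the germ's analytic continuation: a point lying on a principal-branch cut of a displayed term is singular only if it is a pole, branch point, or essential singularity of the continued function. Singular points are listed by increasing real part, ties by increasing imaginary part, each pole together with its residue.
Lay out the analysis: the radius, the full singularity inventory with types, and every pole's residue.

Radius of convergence at 0: -5/8 + (1/8)*sqrt(137).
At -5/8 - (1/8)*sqrt(137): a pole of order 2; residue (30632/3509803)*sqrt(137).
At -5/8 + (1/8)*sqrt(137): a pole of order 2; residue -(30632/3509803)*sqrt(137).

Denominator factor (θ**2 + 5*θ/4 - 7/4)^2: discriminant 137/16, real irrational roots -5/8 + (1/8)*sqrt(137) and -5/8 - (1/8)*sqrt(137); poles of order 2, moduli -5/8 + (1/8)*sqrt(137) and 5/8 + (1/8)*sqrt(137).
The radius of convergence is the smallest modulus among the singular points: -5/8 + (1/8)*sqrt(137).
The factor θ**2 + 5*θ/4 - 7/4 splits as (θ - a)(θ - a') with a = -5/8 - (1/8)*sqrt(137), a' = -5/8 + (1/8)*sqrt(137). At the order-2 pole a set g(θ) = (θ - a)^2*f(θ) = [7/11 - 35*θ/34] / (θ - a')^2.
Order-2 pole: residue = g'(a); g'(-5/8 - (1/8)*sqrt(137)) = (30632/3509803)*sqrt(137), so the residue is (30632/3509803)*sqrt(137).
The factor θ**2 + 5*θ/4 - 7/4 splits as (θ - a)(θ - a') with a = -5/8 + (1/8)*sqrt(137), a' = -5/8 - (1/8)*sqrt(137). At the order-2 pole a set g(θ) = (θ - a)^2*f(θ) = [7/11 - 35*θ/34] / (θ - a')^2.
Order-2 pole: residue = g'(a); g'(-5/8 + (1/8)*sqrt(137)) = -(30632/3509803)*sqrt(137), so the residue is -(30632/3509803)*sqrt(137).
List the singular points by increasing real part (a conjugate pair: the negative imaginary part first).


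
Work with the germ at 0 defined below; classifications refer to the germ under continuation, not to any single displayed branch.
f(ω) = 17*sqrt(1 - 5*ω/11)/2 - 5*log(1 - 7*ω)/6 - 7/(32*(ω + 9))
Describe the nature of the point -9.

The denominator factor ω + 9 vanishes at -9 and appears to the power 1; the numerator there equals -7/32, nonzero, and no other factor vanishes.
The branch terms are analytic at this point.
Hence a pole whose order is the multiplicity, 1.

The point is a pole of order 1.


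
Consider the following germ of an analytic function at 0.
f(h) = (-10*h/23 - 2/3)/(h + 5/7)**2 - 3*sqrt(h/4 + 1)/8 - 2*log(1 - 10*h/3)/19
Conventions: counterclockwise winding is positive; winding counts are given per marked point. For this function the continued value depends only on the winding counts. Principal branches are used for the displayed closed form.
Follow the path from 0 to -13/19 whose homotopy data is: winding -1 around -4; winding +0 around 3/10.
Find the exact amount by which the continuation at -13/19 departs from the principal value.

The rational part is single-valued and drops out of the difference; each branch term changes only by its own monodromy.
(-2/19)*log(1 - h/(3/10)): winding 0 around 3/10, so this term returns to its principal value, contribution 0.
(-3/8)*sqrt(1 - h/(-4)): winding -1 is odd, the square root flips sign, contributing -2*(-3/8)*sqrt(1 - (-13/19)/(-4)) = -2*(-3/8)*sqrt(63/76) = (9/152)*sqrt(133).
Summing the contributions at h = -13/19 gives (9/152)*sqrt(133).

Continued minus principal equals (9/152)*sqrt(133).


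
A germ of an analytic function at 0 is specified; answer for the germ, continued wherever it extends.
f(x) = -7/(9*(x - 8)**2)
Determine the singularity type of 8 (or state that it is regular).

The point is a pole of order 2.

The denominator factor x - 8 vanishes at 8 and appears to the power 2; the numerator there equals -7/9, nonzero, and no other factor vanishes.
Hence a pole whose order is the multiplicity, 2.


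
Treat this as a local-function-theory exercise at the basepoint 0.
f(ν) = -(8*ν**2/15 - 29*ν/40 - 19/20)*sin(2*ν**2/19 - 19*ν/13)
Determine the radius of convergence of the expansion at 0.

The radius of convergence is infinite.

The factor -sin(2*ν**2/19 - 19*ν/13) is entire and contributes no finite singular point.
The polynomial part has no poles.
No finite singular points: the Taylor series at 0 converges everywhere.


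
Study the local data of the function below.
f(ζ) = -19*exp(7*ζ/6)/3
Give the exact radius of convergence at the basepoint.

The radius of convergence is infinite.

The factor exp(7*ζ/6) is entire and contributes no finite singular point.
The polynomial part has no poles.
No finite singular points: the Taylor series at 0 converges everywhere.


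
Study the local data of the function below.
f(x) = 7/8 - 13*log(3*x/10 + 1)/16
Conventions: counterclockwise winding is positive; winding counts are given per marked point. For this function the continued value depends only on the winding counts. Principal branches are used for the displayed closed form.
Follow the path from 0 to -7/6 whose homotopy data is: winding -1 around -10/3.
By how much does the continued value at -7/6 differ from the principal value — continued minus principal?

Continued minus principal equals (13/8)*pi*i.

The rational part is single-valued and drops out of the difference; each branch term changes only by its own monodromy.
(-13/16)*log(1 - x/(-10/3)): each positive loop around -10/3 adds 2*pi*i to the log, so winding -1 contributes (-13/16)*(-1)*2*pi*i = (13/8)*pi*i.
Summing the contributions at x = -7/6 gives (13/8)*pi*i.


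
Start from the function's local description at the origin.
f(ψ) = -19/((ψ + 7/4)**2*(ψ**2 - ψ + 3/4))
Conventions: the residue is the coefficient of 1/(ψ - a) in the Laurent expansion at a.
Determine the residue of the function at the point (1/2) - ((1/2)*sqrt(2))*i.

The residue is (10944/7921) - ((11096/7921)*sqrt(2))*i.

The factor ψ**2 - ψ + 3/4 splits as (ψ - a)(ψ - a') with a = (1/2) - ((1/2)*sqrt(2))*i, a' = (1/2) + ((1/2)*sqrt(2))*i. At the order-1 pole a set g(ψ) = (ψ - a)*f(ψ) = [-19/(ψ + 7/4)**2] / (ψ - a').
Simple pole: residue = g(a) at a = (1/2) - ((1/2)*sqrt(2))*i, which is (10944/7921) - ((11096/7921)*sqrt(2))*i.


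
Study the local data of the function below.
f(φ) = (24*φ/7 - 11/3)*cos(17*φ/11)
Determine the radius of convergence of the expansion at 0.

The factor cos(17*φ/11) is entire and contributes no finite singular point.
The polynomial part has no poles.
No finite singular points: the Taylor series at 0 converges everywhere.

The radius of convergence is infinite.


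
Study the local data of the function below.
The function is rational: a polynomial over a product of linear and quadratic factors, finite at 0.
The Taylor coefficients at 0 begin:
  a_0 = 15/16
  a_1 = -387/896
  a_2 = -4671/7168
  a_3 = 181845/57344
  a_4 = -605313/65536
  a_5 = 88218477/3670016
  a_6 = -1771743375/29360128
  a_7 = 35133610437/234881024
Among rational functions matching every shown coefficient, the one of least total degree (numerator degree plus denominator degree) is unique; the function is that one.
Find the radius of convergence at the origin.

No rational of total degree below 3 reproduces all 8 coefficients; solving the [1/2] Pade equations on them gives f(γ) = (17*γ/14 + 5/12)/(γ**2 + 3*γ/2 + 4/9), whose expansion matches every shown term.
Denominator factor (γ**2 + 3*γ/2 + 4/9): discriminant 17/36, real irrational roots -3/4 + (1/12)*sqrt(17) and -3/4 - (1/12)*sqrt(17); poles of order 1, moduli 3/4 - (1/12)*sqrt(17) and 3/4 + (1/12)*sqrt(17).
The radius of convergence is the smallest modulus among the singular points: 3/4 - (1/12)*sqrt(17).

The radius of convergence is 3/4 - (1/12)*sqrt(17).


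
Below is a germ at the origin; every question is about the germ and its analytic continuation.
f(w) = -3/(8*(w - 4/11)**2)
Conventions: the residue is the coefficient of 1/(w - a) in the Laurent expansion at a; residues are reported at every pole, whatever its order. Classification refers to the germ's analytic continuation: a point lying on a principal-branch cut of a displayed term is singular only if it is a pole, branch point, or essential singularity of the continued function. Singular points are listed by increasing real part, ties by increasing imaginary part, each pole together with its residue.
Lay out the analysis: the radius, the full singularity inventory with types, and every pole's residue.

Denominator factor (w - 4/11)^2: pole of order 2 at 4/11, modulus 4/11.
The radius of convergence is the smallest modulus among the singular points: 4/11.
At the order-2 pole 4/11 set g(w) = (w - (4/11))^2*f(w) = -3/8.
Order-2 pole: residue = g'(a); g'(4/11) = 0, so the residue is 0.

Radius of convergence at 0: 4/11.
At 4/11: a pole of order 2; residue 0.


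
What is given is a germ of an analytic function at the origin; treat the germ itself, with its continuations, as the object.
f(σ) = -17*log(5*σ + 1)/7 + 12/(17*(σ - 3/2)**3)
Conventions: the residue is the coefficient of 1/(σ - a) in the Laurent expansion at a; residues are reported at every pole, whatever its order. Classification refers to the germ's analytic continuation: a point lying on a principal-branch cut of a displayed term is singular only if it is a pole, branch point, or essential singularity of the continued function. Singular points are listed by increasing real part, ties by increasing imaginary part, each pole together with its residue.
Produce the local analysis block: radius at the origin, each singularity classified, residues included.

Denominator factor (σ - 3/2)^3: pole of order 3 at 3/2, modulus 3/2.
Branch term (-17/7)*log(1 - σ/(-1/5)): its argument vanishes at σ = -1/5, a logarithmic branch point, modulus 1/5.
The radius of convergence is the smallest modulus among the singular points: 1/5.
The branch term is analytic at 3/2 and contributes nothing to the residue; only the rational part matters.
At the order-3 pole 3/2 set g(σ) = (σ - (3/2))^3*(rational part) = 12/17.
Order-3 pole: residue = g''(a)/2; g''(3/2) = 0, so the residue is 0.
List the singular points by increasing real part (a conjugate pair: the negative imaginary part first).

Radius of convergence at 0: 1/5.
At -1/5: a logarithmic branch point.
At 3/2: a pole of order 3; residue 0.


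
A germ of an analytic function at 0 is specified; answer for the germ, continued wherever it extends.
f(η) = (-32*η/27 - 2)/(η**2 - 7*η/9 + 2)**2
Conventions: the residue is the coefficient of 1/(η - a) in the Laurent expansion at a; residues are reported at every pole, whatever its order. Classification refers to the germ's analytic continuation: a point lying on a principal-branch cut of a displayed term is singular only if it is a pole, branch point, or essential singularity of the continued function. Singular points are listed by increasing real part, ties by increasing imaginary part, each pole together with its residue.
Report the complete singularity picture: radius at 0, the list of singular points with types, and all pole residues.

Radius of convergence at 0: sqrt(2).
At (7/18) - ((1/18)*sqrt(599))*i: a pole of order 2; residue -((3588/358801)*sqrt(599))*i.
At (7/18) + ((1/18)*sqrt(599))*i: a pole of order 2; residue ((3588/358801)*sqrt(599))*i.

Denominator factor (η**2 - 7*η/9 + 2)^2: discriminant -599/81, complex-conjugate roots (7/18) + ((1/18)*sqrt(599))*i and (7/18) - ((1/18)*sqrt(599))*i; poles of order 2, moduli sqrt(2) and sqrt(2).
The radius of convergence is the smallest modulus among the singular points: sqrt(2).
The factor η**2 - 7*η/9 + 2 splits as (η - a)(η - a') with a = (7/18) - ((1/18)*sqrt(599))*i, a' = (7/18) + ((1/18)*sqrt(599))*i. At the order-2 pole a set g(η) = (η - a)^2*f(η) = [-32*η/27 - 2] / (η - a')^2.
Order-2 pole: residue = g'(a); g'((7/18) - ((1/18)*sqrt(599))*i) = -((3588/358801)*sqrt(599))*i, so the residue is -((3588/358801)*sqrt(599))*i.
The factor η**2 - 7*η/9 + 2 splits as (η - a)(η - a') with a = (7/18) + ((1/18)*sqrt(599))*i, a' = (7/18) - ((1/18)*sqrt(599))*i. At the order-2 pole a set g(η) = (η - a)^2*f(η) = [-32*η/27 - 2] / (η - a')^2.
Order-2 pole: residue = g'(a); g'((7/18) + ((1/18)*sqrt(599))*i) = ((3588/358801)*sqrt(599))*i, so the residue is ((3588/358801)*sqrt(599))*i.
List the singular points by increasing real part (a conjugate pair: the negative imaginary part first).


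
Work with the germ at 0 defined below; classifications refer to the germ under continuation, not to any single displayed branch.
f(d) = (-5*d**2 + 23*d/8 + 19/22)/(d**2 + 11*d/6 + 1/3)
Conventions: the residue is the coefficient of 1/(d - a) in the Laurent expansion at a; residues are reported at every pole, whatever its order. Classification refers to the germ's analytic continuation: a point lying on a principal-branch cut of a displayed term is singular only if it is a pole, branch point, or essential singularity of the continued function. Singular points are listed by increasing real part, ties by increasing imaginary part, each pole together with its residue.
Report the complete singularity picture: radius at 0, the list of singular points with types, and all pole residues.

Radius of convergence at 0: 11/12 - (1/12)*sqrt(73).
At -11/12 - (1/12)*sqrt(73): a pole of order 1; residue 289/48 + (26953/38544)*sqrt(73).
At -11/12 + (1/12)*sqrt(73): a pole of order 1; residue 289/48 - (26953/38544)*sqrt(73).

Denominator factor (d**2 + 11*d/6 + 1/3): discriminant 73/36, real irrational roots -11/12 + (1/12)*sqrt(73) and -11/12 - (1/12)*sqrt(73); poles of order 1, moduli 11/12 - (1/12)*sqrt(73) and 11/12 + (1/12)*sqrt(73).
The radius of convergence is the smallest modulus among the singular points: 11/12 - (1/12)*sqrt(73).
The factor d**2 + 11*d/6 + 1/3 splits as (d - a)(d - a') with a = -11/12 - (1/12)*sqrt(73), a' = -11/12 + (1/12)*sqrt(73). At the order-1 pole a set g(d) = (d - a)*f(d) = [-5*d**2 + 23*d/8 + 19/22] / (d - a').
Simple pole: residue = g(a) at a = -11/12 - (1/12)*sqrt(73), which is 289/48 + (26953/38544)*sqrt(73).
The factor d**2 + 11*d/6 + 1/3 splits as (d - a)(d - a') with a = -11/12 + (1/12)*sqrt(73), a' = -11/12 - (1/12)*sqrt(73). At the order-1 pole a set g(d) = (d - a)*f(d) = [-5*d**2 + 23*d/8 + 19/22] / (d - a').
Simple pole: residue = g(a) at a = -11/12 + (1/12)*sqrt(73), which is 289/48 - (26953/38544)*sqrt(73).
List the singular points by increasing real part (a conjugate pair: the negative imaginary part first).


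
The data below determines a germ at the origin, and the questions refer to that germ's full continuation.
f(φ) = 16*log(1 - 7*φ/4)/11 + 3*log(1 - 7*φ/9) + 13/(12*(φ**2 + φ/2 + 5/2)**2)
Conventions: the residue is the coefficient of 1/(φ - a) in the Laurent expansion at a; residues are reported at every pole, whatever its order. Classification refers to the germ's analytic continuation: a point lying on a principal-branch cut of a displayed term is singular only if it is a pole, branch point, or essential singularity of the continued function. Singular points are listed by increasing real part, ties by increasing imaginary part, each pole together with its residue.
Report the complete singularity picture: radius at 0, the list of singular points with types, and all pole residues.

Radius of convergence at 0: 4/7.
At (-1/4) - ((1/4)*sqrt(39))*i: a pole of order 2; residue ((4/351)*sqrt(39))*i.
At (-1/4) + ((1/4)*sqrt(39))*i: a pole of order 2; residue -((4/351)*sqrt(39))*i.
At 4/7: a logarithmic branch point.
At 9/7: a logarithmic branch point.

Denominator factor (φ**2 + φ/2 + 5/2)^2: discriminant -39/4, complex-conjugate roots (-1/4) + ((1/4)*sqrt(39))*i and (-1/4) - ((1/4)*sqrt(39))*i; poles of order 2, moduli (1/2)*sqrt(10) and (1/2)*sqrt(10).
Branch term (16/11)*log(1 - φ/(4/7)): its argument vanishes at φ = 4/7, a logarithmic branch point, modulus 4/7.
Branch term (3)*log(1 - φ/(9/7)): its argument vanishes at φ = 9/7, a logarithmic branch point, modulus 9/7.
The radius of convergence is the smallest modulus among the singular points: 4/7.
The branch terms are analytic at (-1/4) - ((1/4)*sqrt(39))*i and contribute nothing to the residue; only the rational part matters.
The factor φ**2 + φ/2 + 5/2 splits as (φ - a)(φ - a') with a = (-1/4) - ((1/4)*sqrt(39))*i, a' = (-1/4) + ((1/4)*sqrt(39))*i. At the order-2 pole a set g(φ) = (φ - a)^2*(rational part) = [13/12] / (φ - a')^2.
Order-2 pole: residue = g'(a); g'((-1/4) - ((1/4)*sqrt(39))*i) = ((4/351)*sqrt(39))*i, so the residue is ((4/351)*sqrt(39))*i.
The branch terms are analytic at (-1/4) + ((1/4)*sqrt(39))*i and contribute nothing to the residue; only the rational part matters.
The factor φ**2 + φ/2 + 5/2 splits as (φ - a)(φ - a') with a = (-1/4) + ((1/4)*sqrt(39))*i, a' = (-1/4) - ((1/4)*sqrt(39))*i. At the order-2 pole a set g(φ) = (φ - a)^2*(rational part) = [13/12] / (φ - a')^2.
Order-2 pole: residue = g'(a); g'((-1/4) + ((1/4)*sqrt(39))*i) = -((4/351)*sqrt(39))*i, so the residue is -((4/351)*sqrt(39))*i.
List the singular points by increasing real part (a conjugate pair: the negative imaginary part first).


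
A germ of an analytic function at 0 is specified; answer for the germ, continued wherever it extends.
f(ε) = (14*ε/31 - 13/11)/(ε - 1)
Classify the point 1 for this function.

The point is a pole of order 1.

The denominator factor ε - 1 vanishes at 1 and appears to the power 1; the numerator there equals -249/341, nonzero, and no other factor vanishes.
Hence a pole whose order is the multiplicity, 1.


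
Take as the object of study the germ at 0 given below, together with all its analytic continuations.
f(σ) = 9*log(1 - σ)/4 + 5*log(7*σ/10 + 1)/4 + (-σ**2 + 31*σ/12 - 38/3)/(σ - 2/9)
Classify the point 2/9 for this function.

The denominator factor σ - 2/9 vanishes at 2/9 and appears to the power 1; the numerator there equals -1967/162, nonzero, and no other factor vanishes.
The branch terms are analytic at this point.
Hence a pole whose order is the multiplicity, 1.

The point is a pole of order 1.


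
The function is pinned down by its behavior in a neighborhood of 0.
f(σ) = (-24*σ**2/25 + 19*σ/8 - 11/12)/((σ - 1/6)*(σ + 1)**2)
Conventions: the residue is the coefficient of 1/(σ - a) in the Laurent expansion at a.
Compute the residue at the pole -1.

At the order-2 pole -1 set g(σ) = (σ - (-1))^2*f(σ) = (-24*σ**2/25 + 19*σ/8 - 11/12)/(σ - 1/6).
Order-2 pole: residue = g'(a); g'(-1) = -2733/4900, so the residue is -2733/4900.

The residue is -2733/4900.
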